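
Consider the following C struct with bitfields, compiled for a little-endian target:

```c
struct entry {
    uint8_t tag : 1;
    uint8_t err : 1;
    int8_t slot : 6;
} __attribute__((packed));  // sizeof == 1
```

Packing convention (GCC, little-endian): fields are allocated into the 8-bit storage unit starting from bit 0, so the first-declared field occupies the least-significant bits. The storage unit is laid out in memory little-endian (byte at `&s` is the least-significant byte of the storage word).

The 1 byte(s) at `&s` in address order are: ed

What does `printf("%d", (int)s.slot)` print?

[0]=0xed (little-endian) → word 0xed
tag [0+:1] = (word>>0) & 0x1 = 1
err [1+:1] = (word>>1) & 0x1 = 0
slot [2+:6] = (word>>2) & 0x3f = 59  ←
slot signed 6b, MSB=1: 59 - 64 = -5

-5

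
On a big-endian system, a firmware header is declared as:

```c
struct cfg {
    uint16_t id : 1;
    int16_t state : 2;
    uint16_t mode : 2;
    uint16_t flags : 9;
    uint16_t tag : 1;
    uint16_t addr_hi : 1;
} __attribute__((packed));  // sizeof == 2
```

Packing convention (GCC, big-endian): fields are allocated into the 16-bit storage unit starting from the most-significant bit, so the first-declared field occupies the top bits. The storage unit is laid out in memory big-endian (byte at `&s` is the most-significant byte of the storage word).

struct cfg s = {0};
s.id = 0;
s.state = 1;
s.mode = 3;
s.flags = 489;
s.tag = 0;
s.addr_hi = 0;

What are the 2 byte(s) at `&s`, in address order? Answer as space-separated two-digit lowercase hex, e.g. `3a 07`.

id:1 = 0 → 0x0 << 15 → word 0x0000
state:2 = 1 → 0x1 << 13 → word 0x2000
mode:2 = 3 → 0x3 << 11 → word 0x3800
flags:9 = 489 → 0x1e9 << 2 → word 0x3fa4
tag:1 = 0 → 0x0 << 1 → word 0x3fa4
addr_hi:1 = 0 → 0x0 << 0 → word 0x3fa4
word = 0x3fa4 → big-endian bytes:
  [0]=0x3f  [1]=0xa4

3f a4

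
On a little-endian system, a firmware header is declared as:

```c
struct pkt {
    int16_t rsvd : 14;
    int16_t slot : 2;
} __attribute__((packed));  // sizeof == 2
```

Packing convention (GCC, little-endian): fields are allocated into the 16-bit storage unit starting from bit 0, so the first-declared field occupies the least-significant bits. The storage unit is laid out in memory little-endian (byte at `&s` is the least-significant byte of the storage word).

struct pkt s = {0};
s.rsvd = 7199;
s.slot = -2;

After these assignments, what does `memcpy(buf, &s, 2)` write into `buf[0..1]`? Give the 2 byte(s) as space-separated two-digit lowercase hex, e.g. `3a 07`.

1f 9c

rsvd:14 = 7199 → 0x1c1f << 0 → word 0x1c1f
slot:2 = -2 → 0x2 << 14 → word 0x9c1f
word = 0x9c1f → little-endian bytes:
  [0]=0x1f  [1]=0x9c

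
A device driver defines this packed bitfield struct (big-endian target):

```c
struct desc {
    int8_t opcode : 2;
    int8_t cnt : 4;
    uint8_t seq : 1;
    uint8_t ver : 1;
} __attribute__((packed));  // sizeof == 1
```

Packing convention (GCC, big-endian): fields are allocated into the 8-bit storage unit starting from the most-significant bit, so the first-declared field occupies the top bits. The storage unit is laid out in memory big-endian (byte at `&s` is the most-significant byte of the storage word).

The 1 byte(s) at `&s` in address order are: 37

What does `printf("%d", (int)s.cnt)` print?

[0]=0x37 (big-endian) → word 0x37
opcode:2 @ bit 6 → (0x37>>6)&0x3 = 0x0
cnt:4 @ bit 2 → (0x37>>2)&0xf = 0xd  ←
seq:1 @ bit 1 → (0x37>>1)&0x1 = 0x1
ver:1 @ bit 0 → (0x37>>0)&0x1 = 0x1
cnt signed 4b, MSB=1: 13 - 16 = -3

-3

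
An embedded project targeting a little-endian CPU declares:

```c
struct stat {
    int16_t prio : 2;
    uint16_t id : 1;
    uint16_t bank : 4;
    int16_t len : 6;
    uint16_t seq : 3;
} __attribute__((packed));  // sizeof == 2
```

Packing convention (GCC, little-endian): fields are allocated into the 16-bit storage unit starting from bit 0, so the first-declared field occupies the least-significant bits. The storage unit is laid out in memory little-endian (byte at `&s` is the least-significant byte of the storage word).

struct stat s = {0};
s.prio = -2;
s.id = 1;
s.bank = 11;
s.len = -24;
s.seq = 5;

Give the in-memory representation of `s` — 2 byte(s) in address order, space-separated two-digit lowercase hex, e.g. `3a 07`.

5e b4

prio:2 = -2 → 0x2 << 0 → word 0x0002
id:1 = 1 → 0x1 << 2 → word 0x0006
bank:4 = 11 → 0xb << 3 → word 0x005e
len:6 = -24 → 0x28 << 7 → word 0x145e
seq:3 = 5 → 0x5 << 13 → word 0xb45e
word = 0xb45e → little-endian bytes:
  [0]=0x5e  [1]=0xb4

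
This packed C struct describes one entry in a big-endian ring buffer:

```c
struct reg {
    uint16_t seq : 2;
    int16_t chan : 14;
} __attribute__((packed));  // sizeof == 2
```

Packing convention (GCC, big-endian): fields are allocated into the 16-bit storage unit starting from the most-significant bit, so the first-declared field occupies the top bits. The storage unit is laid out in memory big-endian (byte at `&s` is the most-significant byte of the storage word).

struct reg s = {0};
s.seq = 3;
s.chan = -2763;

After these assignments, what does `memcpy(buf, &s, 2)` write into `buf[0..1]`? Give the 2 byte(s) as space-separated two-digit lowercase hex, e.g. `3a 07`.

[14+:2] seq=3 & 0x3 = 0x3; word=0xc000
[0+:14] chan=-2763 & 0x3fff = 0x3535; word=0xf535
word = 0xf535 → big-endian bytes:
  [0]=0xf5  [1]=0x35

f5 35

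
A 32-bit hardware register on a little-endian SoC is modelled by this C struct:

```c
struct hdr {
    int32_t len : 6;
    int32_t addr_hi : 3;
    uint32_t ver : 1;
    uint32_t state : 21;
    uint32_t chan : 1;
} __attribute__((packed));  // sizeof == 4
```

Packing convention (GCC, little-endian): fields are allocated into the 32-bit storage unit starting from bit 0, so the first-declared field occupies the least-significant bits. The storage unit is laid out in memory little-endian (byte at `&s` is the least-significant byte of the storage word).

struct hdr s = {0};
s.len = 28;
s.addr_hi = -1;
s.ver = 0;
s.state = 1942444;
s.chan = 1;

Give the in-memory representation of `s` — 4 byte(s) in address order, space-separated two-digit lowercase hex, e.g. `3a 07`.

len (6b) val=28 bits=0x1c at bit 0: 0x0000001c
addr_hi (3b) val=-1 bits=0x7 at bit 6: 0x000001dc
ver (1b) val=0 bits=0x0 at bit 9: 0x000001dc
state (21b) val=1942444 bits=0x1da3ac at bit 10: 0x768eb1dc
chan (1b) val=1 bits=0x1 at bit 31: 0xf68eb1dc
word = 0xf68eb1dc → little-endian bytes:
  [0]=0xdc  [1]=0xb1  [2]=0x8e  [3]=0xf6

dc b1 8e f6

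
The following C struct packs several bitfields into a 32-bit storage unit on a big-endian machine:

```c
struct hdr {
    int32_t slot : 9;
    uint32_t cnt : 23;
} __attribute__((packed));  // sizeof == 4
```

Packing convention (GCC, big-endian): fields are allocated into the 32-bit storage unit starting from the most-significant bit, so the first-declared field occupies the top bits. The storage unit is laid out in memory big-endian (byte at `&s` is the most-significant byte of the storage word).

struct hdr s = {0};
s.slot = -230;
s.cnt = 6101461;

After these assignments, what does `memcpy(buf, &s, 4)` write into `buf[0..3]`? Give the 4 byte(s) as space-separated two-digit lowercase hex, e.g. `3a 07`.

slot (9b) val=-230 bits=0x11a at bit 23: 0x8d000000
cnt (23b) val=6101461 bits=0x5d19d5 at bit 0: 0x8d5d19d5
word = 0x8d5d19d5 → big-endian bytes:
  [0]=0x8d  [1]=0x5d  [2]=0x19  [3]=0xd5

8d 5d 19 d5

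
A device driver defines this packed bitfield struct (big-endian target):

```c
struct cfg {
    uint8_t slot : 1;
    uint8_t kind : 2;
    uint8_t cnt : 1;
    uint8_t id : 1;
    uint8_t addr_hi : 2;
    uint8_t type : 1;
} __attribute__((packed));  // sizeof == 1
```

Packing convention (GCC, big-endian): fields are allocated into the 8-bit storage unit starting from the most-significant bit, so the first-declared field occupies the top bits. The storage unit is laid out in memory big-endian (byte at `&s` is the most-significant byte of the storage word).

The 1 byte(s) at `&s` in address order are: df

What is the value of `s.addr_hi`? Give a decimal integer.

3

[0]=0xdf (big-endian) → word 0xdf
slot:1 @ bit 7 → (0xdf>>7)&0x1 = 0x1
kind:2 @ bit 5 → (0xdf>>5)&0x3 = 0x2
cnt:1 @ bit 4 → (0xdf>>4)&0x1 = 0x1
id:1 @ bit 3 → (0xdf>>3)&0x1 = 0x1
addr_hi:2 @ bit 1 → (0xdf>>1)&0x3 = 0x3  ←
type:1 @ bit 0 → (0xdf>>0)&0x1 = 0x1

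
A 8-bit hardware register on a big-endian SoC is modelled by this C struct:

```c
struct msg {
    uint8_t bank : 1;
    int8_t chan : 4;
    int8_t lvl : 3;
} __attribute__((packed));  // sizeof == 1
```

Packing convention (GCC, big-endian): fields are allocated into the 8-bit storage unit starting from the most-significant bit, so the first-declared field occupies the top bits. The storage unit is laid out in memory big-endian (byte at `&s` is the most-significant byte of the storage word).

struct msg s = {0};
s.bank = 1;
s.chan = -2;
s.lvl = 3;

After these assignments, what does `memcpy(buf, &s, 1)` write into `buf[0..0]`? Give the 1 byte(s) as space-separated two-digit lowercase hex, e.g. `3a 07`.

bank:1 = 1 → 0x1 << 7 → word 0x80
chan:4 = -2 → 0xe << 3 → word 0xf0
lvl:3 = 3 → 0x3 << 0 → word 0xf3
word = 0xf3 → big-endian bytes:
  [0]=0xf3

f3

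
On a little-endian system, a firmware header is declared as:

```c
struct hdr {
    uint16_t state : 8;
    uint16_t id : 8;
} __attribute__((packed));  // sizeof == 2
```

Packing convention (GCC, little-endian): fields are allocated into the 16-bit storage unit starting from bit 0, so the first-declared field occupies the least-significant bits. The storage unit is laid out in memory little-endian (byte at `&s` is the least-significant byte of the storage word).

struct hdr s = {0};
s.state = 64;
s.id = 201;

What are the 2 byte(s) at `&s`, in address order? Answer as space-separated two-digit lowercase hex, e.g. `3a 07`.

40 c9

state (8b) val=64 bits=0x40 at bit 0: 0x0040
id (8b) val=201 bits=0xc9 at bit 8: 0xc940
word = 0xc940 → little-endian bytes:
  [0]=0x40  [1]=0xc9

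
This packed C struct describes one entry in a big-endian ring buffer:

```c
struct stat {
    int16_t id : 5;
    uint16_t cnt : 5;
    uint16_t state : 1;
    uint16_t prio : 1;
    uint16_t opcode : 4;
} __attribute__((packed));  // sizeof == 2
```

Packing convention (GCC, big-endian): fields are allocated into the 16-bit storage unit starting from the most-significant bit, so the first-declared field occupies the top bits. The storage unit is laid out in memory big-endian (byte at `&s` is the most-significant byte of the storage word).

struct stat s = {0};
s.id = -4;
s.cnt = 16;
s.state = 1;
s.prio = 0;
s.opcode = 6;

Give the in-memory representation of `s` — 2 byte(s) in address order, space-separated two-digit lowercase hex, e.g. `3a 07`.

e4 26

id:5 = -4 → 0x1c << 11 → word 0xe000
cnt:5 = 16 → 0x10 << 6 → word 0xe400
state:1 = 1 → 0x1 << 5 → word 0xe420
prio:1 = 0 → 0x0 << 4 → word 0xe420
opcode:4 = 6 → 0x6 << 0 → word 0xe426
word = 0xe426 → big-endian bytes:
  [0]=0xe4  [1]=0x26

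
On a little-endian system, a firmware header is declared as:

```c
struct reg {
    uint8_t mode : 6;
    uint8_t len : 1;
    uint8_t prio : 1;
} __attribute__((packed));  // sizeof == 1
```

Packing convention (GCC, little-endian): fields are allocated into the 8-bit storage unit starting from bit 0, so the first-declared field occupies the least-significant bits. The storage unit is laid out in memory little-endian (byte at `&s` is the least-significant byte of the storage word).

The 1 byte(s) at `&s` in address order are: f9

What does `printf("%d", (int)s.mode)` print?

57

[0]=0xf9 (little-endian) → word 0xf9
mode:6 @ bit 0 → (0xf9>>0)&0x3f = 0x39  ←
len:1 @ bit 6 → (0xf9>>6)&0x1 = 0x1
prio:1 @ bit 7 → (0xf9>>7)&0x1 = 0x1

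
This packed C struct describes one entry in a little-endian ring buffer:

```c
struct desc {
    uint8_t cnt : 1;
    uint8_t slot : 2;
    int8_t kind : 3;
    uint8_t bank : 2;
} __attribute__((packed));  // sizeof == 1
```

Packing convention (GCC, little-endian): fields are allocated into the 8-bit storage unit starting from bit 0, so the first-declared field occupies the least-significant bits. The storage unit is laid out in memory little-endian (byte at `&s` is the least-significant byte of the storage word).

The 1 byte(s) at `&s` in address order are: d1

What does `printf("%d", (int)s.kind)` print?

[0]=0xd1 (little-endian) → word 0xd1
cnt:1 @ bit 0 → (0xd1>>0)&0x1 = 0x1
slot:2 @ bit 1 → (0xd1>>1)&0x3 = 0x0
kind:3 @ bit 3 → (0xd1>>3)&0x7 = 0x2  ←
bank:2 @ bit 6 → (0xd1>>6)&0x3 = 0x3
kind signed 3b, MSB=0: value = 2

2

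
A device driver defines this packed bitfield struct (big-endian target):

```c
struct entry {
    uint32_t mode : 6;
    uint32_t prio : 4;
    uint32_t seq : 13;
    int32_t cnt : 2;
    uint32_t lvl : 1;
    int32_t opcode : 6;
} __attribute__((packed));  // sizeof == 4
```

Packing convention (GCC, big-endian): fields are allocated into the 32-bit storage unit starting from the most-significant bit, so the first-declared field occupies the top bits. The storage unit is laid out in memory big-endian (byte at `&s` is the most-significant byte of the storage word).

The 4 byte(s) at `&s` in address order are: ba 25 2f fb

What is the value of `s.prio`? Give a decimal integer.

[0]=0xba [1]=0x25 [2]=0x2f [3]=0xfb (big-endian) → word 0xba252ffb
mode [26+:6] = (word>>26) & 0x3f = 46
prio [22+:4] = (word>>22) & 0xf = 8  ←
seq [9+:13] = (word>>9) & 0x1fff = 4759
cnt [7+:2] = (word>>7) & 0x3 = 3
lvl [6+:1] = (word>>6) & 0x1 = 1
opcode [0+:6] = (word>>0) & 0x3f = 59

8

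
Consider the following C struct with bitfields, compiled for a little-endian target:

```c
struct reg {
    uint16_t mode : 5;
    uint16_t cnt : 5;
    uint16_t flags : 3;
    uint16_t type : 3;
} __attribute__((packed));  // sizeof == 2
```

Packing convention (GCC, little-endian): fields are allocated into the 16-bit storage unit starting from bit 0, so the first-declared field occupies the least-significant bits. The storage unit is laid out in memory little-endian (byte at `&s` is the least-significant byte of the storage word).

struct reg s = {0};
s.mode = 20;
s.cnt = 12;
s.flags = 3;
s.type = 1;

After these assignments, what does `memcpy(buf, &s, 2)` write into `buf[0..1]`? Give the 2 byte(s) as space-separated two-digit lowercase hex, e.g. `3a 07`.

mode:5 = 20 → 0x14 << 0 → word 0x0014
cnt:5 = 12 → 0xc << 5 → word 0x0194
flags:3 = 3 → 0x3 << 10 → word 0x0d94
type:3 = 1 → 0x1 << 13 → word 0x2d94
word = 0x2d94 → little-endian bytes:
  [0]=0x94  [1]=0x2d

94 2d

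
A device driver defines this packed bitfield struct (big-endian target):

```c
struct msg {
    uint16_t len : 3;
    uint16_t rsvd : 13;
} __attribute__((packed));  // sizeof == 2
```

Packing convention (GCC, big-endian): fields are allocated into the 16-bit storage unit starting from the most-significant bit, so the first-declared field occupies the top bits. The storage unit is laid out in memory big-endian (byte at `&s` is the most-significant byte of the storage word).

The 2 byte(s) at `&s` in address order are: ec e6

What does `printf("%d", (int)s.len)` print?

7

[0]=0xec [1]=0xe6 (big-endian) → word 0xece6
len [13+:3] = (word>>13) & 0x7 = 7  ←
rsvd [0+:13] = (word>>0) & 0x1fff = 3302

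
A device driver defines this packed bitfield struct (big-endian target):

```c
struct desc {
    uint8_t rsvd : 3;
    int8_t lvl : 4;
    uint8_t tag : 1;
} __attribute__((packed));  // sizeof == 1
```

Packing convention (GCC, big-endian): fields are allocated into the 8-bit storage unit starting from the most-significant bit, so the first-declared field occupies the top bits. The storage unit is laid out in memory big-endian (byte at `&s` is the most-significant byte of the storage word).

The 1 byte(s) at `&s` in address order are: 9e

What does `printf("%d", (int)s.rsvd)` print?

[0]=0x9e (big-endian) → word 0x9e
rsvd [5+:3] = (word>>5) & 0x7 = 4  ←
lvl [1+:4] = (word>>1) & 0xf = 15
tag [0+:1] = (word>>0) & 0x1 = 0

4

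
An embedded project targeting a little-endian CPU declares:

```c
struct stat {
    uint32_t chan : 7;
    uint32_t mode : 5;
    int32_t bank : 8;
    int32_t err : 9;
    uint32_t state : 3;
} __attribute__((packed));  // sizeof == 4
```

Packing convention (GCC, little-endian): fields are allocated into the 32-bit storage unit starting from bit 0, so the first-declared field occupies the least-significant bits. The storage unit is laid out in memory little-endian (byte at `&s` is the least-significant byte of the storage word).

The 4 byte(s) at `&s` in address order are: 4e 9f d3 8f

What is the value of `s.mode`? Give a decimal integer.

[0]=0x4e [1]=0x9f [2]=0xd3 [3]=0x8f (little-endian) → word 0x8fd39f4e
chan [0+:7] = (word>>0) & 0x7f = 78
mode [7+:5] = (word>>7) & 0x1f = 30  ←
bank [12+:8] = (word>>12) & 0xff = 57
err [20+:9] = (word>>20) & 0x1ff = 253
state [29+:3] = (word>>29) & 0x7 = 4

30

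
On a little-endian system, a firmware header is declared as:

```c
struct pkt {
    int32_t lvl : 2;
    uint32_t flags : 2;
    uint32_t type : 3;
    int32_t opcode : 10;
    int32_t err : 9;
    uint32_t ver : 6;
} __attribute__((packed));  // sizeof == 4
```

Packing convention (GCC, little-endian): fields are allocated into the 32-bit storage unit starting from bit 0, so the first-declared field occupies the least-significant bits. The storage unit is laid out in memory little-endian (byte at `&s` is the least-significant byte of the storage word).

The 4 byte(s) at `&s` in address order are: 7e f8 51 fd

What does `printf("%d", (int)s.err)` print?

168

[0]=0x7e [1]=0xf8 [2]=0x51 [3]=0xfd (little-endian) → word 0xfd51f87e
lvl [0+:2] = (word>>0) & 0x3 = 2
flags [2+:2] = (word>>2) & 0x3 = 3
type [4+:3] = (word>>4) & 0x7 = 7
opcode [7+:10] = (word>>7) & 0x3ff = 1008
err [17+:9] = (word>>17) & 0x1ff = 168  ←
ver [26+:6] = (word>>26) & 0x3f = 63
err signed 9b, MSB=0: value = 168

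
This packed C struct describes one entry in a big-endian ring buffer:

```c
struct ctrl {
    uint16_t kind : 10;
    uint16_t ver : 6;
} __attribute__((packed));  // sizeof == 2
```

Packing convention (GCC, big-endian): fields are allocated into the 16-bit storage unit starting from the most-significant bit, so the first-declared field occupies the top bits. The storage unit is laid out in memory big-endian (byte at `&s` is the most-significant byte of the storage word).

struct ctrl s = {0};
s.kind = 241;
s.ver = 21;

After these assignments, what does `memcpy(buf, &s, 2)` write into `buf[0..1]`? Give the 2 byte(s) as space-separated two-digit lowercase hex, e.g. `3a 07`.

3c 55

[6+:10] kind=241 & 0x3ff = 0xf1; word=0x3c40
[0+:6] ver=21 & 0x3f = 0x15; word=0x3c55
word = 0x3c55 → big-endian bytes:
  [0]=0x3c  [1]=0x55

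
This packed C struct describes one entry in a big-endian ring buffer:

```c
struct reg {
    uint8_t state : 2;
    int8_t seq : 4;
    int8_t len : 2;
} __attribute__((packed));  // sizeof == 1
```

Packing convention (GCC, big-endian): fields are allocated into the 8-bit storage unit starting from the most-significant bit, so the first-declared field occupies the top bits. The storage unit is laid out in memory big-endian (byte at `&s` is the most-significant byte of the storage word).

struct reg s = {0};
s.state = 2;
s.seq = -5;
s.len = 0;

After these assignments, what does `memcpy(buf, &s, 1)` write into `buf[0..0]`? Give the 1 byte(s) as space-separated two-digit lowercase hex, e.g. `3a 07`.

[6+:2] state=2 & 0x3 = 0x2; word=0x80
[2+:4] seq=-5 & 0xf = 0xb; word=0xac
[0+:2] len=0 & 0x3 = 0x0; word=0xac
word = 0xac → big-endian bytes:
  [0]=0xac

ac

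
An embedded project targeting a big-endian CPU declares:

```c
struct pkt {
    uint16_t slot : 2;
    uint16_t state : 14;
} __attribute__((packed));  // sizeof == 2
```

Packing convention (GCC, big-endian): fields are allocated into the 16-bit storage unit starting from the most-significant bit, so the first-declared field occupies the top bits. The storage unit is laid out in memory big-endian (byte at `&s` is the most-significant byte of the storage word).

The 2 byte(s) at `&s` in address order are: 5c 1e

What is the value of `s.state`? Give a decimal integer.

7198

[0]=0x5c [1]=0x1e (big-endian) → word 0x5c1e
slot:2 @ bit 14 → (0x5c1e>>14)&0x3 = 0x1
state:14 @ bit 0 → (0x5c1e>>0)&0x3fff = 0x1c1e  ←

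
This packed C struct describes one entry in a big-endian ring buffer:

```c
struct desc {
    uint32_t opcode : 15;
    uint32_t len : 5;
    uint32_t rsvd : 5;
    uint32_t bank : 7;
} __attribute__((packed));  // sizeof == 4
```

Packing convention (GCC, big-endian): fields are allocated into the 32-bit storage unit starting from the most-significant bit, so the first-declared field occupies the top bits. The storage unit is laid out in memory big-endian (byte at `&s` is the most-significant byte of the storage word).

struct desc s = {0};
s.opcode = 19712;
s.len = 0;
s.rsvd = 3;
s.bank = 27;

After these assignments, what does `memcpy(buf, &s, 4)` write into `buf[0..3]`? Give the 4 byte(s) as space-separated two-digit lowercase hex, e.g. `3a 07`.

opcode:15 = 19712 → 0x4d00 << 17 → word 0x9a000000
len:5 = 0 → 0x0 << 12 → word 0x9a000000
rsvd:5 = 3 → 0x3 << 7 → word 0x9a000180
bank:7 = 27 → 0x1b << 0 → word 0x9a00019b
word = 0x9a00019b → big-endian bytes:
  [0]=0x9a  [1]=0x00  [2]=0x01  [3]=0x9b

9a 00 01 9b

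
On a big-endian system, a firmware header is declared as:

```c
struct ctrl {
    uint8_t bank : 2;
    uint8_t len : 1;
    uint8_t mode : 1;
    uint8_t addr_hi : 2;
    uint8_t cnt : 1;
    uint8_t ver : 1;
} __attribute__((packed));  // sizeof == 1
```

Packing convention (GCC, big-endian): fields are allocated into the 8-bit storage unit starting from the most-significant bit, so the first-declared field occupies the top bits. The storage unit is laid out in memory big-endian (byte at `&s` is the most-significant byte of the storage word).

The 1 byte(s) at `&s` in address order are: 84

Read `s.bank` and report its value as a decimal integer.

2

[0]=0x84 (big-endian) → word 0x84
bank:2 @ bit 6 → (0x84>>6)&0x3 = 0x2  ←
len:1 @ bit 5 → (0x84>>5)&0x1 = 0x0
mode:1 @ bit 4 → (0x84>>4)&0x1 = 0x0
addr_hi:2 @ bit 2 → (0x84>>2)&0x3 = 0x1
cnt:1 @ bit 1 → (0x84>>1)&0x1 = 0x0
ver:1 @ bit 0 → (0x84>>0)&0x1 = 0x0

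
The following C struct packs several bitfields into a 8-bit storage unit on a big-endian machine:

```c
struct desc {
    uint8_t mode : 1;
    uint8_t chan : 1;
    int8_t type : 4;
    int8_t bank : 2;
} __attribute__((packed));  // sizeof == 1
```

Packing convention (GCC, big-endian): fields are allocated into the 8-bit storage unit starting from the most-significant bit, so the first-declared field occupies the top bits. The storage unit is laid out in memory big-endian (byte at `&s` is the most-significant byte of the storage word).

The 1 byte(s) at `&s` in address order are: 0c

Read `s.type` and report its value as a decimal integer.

[0]=0x0c (big-endian) → word 0x0c
mode [7+:1] = (word>>7) & 0x1 = 0
chan [6+:1] = (word>>6) & 0x1 = 0
type [2+:4] = (word>>2) & 0xf = 3  ←
bank [0+:2] = (word>>0) & 0x3 = 0
type signed 4b, MSB=0: value = 3

3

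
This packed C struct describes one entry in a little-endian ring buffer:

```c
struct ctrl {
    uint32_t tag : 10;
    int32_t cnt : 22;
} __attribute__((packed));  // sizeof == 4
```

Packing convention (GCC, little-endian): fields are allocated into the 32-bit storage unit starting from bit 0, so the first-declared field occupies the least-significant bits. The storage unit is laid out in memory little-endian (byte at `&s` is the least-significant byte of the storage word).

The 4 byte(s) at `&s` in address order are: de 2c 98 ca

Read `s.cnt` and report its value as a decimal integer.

-874997

[0]=0xde [1]=0x2c [2]=0x98 [3]=0xca (little-endian) → word 0xca982cde
tag:10 @ bit 0 → (0xca982cde>>0)&0x3ff = 0xde
cnt:22 @ bit 10 → (0xca982cde>>10)&0x3fffff = 0x32a60b  ←
cnt signed 22b, MSB=1: 3319307 - 4194304 = -874997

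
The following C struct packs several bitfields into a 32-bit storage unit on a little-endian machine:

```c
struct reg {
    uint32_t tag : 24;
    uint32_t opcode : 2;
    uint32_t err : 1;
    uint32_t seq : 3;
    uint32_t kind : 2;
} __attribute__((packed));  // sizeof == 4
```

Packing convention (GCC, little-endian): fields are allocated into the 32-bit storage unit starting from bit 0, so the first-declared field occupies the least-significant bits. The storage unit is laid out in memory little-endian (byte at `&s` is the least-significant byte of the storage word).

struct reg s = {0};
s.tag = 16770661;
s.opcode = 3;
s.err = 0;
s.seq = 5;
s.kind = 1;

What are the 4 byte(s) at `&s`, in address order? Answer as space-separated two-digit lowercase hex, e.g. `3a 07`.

65 e6 ff 6b

tag:24 = 16770661 → 0xffe665 << 0 → word 0x00ffe665
opcode:2 = 3 → 0x3 << 24 → word 0x03ffe665
err:1 = 0 → 0x0 << 26 → word 0x03ffe665
seq:3 = 5 → 0x5 << 27 → word 0x2bffe665
kind:2 = 1 → 0x1 << 30 → word 0x6bffe665
word = 0x6bffe665 → little-endian bytes:
  [0]=0x65  [1]=0xe6  [2]=0xff  [3]=0x6b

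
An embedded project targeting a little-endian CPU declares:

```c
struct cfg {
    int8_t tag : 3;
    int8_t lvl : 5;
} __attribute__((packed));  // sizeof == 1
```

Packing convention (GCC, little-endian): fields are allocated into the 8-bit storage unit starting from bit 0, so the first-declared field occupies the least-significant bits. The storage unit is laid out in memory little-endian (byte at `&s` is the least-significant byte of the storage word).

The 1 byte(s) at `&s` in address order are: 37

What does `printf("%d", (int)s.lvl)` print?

6

[0]=0x37 (little-endian) → word 0x37
tag [0+:3] = (word>>0) & 0x7 = 7
lvl [3+:5] = (word>>3) & 0x1f = 6  ←
lvl signed 5b, MSB=0: value = 6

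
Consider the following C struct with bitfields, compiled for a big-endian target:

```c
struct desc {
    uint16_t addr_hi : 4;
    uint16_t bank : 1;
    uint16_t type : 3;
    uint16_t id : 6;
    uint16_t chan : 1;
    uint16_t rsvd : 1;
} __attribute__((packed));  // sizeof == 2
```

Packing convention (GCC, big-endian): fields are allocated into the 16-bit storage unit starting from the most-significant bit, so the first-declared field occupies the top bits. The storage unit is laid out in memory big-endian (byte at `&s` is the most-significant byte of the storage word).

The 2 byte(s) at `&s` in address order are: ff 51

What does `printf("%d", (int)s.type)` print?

7

[0]=0xff [1]=0x51 (big-endian) → word 0xff51
addr_hi:4 @ bit 12 → (0xff51>>12)&0xf = 0xf
bank:1 @ bit 11 → (0xff51>>11)&0x1 = 0x1
type:3 @ bit 8 → (0xff51>>8)&0x7 = 0x7  ←
id:6 @ bit 2 → (0xff51>>2)&0x3f = 0x14
chan:1 @ bit 1 → (0xff51>>1)&0x1 = 0x0
rsvd:1 @ bit 0 → (0xff51>>0)&0x1 = 0x1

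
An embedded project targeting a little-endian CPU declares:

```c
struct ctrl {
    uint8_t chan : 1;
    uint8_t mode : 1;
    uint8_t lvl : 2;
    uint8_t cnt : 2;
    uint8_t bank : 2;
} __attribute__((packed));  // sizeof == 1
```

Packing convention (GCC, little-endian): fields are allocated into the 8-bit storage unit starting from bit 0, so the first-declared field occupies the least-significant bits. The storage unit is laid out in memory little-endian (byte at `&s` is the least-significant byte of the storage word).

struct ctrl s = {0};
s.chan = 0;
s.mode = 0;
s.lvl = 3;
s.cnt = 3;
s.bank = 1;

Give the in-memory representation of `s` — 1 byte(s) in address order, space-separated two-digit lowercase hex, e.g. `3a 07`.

7c

[0+:1] chan=0 & 0x1 = 0x0; word=0x00
[1+:1] mode=0 & 0x1 = 0x0; word=0x00
[2+:2] lvl=3 & 0x3 = 0x3; word=0x0c
[4+:2] cnt=3 & 0x3 = 0x3; word=0x3c
[6+:2] bank=1 & 0x3 = 0x1; word=0x7c
word = 0x7c → little-endian bytes:
  [0]=0x7c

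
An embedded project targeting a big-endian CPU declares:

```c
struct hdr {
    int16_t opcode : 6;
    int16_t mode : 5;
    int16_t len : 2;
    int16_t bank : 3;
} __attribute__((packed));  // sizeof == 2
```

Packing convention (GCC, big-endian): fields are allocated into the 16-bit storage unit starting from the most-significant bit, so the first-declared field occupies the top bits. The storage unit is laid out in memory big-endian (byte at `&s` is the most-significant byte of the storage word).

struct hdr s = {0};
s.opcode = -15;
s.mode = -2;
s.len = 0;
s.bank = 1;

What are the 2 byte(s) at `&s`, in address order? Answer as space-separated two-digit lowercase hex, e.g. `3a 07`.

[10+:6] opcode=-15 & 0x3f = 0x31; word=0xc400
[5+:5] mode=-2 & 0x1f = 0x1e; word=0xc7c0
[3+:2] len=0 & 0x3 = 0x0; word=0xc7c0
[0+:3] bank=1 & 0x7 = 0x1; word=0xc7c1
word = 0xc7c1 → big-endian bytes:
  [0]=0xc7  [1]=0xc1

c7 c1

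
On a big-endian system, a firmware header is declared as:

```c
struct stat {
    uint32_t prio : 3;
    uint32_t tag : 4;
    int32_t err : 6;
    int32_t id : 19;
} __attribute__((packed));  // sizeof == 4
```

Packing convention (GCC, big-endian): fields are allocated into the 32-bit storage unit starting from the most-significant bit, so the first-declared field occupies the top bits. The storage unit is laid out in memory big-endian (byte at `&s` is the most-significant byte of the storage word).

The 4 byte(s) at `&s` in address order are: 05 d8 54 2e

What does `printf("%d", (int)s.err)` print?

[0]=0x05 [1]=0xd8 [2]=0x54 [3]=0x2e (big-endian) → word 0x05d8542e
prio:3 @ bit 29 → (0x05d8542e>>29)&0x7 = 0x0
tag:4 @ bit 25 → (0x05d8542e>>25)&0xf = 0x2
err:6 @ bit 19 → (0x05d8542e>>19)&0x3f = 0x3b  ←
id:19 @ bit 0 → (0x05d8542e>>0)&0x7ffff = 0x542e
err signed 6b, MSB=1: 59 - 64 = -5

-5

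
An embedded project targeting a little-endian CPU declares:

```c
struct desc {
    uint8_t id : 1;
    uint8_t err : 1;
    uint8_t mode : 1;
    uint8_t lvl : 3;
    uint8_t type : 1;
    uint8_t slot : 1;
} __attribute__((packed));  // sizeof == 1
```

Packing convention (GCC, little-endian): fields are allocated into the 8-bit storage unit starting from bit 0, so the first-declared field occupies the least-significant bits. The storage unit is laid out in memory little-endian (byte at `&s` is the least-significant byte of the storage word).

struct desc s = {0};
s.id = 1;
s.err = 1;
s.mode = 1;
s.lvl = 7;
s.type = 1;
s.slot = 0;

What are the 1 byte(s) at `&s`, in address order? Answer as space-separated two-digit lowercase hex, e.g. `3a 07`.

7f

[0+:1] id=1 & 0x1 = 0x1; word=0x01
[1+:1] err=1 & 0x1 = 0x1; word=0x03
[2+:1] mode=1 & 0x1 = 0x1; word=0x07
[3+:3] lvl=7 & 0x7 = 0x7; word=0x3f
[6+:1] type=1 & 0x1 = 0x1; word=0x7f
[7+:1] slot=0 & 0x1 = 0x0; word=0x7f
word = 0x7f → little-endian bytes:
  [0]=0x7f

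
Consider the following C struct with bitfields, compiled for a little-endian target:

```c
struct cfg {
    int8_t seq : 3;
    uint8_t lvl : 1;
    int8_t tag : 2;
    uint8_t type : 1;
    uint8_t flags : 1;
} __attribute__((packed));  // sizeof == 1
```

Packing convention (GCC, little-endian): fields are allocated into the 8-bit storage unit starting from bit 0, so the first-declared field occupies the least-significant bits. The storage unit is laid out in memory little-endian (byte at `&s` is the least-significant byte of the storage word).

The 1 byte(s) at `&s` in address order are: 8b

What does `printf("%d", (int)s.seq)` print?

[0]=0x8b (little-endian) → word 0x8b
seq [0+:3] = (word>>0) & 0x7 = 3  ←
lvl [3+:1] = (word>>3) & 0x1 = 1
tag [4+:2] = (word>>4) & 0x3 = 0
type [6+:1] = (word>>6) & 0x1 = 0
flags [7+:1] = (word>>7) & 0x1 = 1
seq signed 3b, MSB=0: value = 3

3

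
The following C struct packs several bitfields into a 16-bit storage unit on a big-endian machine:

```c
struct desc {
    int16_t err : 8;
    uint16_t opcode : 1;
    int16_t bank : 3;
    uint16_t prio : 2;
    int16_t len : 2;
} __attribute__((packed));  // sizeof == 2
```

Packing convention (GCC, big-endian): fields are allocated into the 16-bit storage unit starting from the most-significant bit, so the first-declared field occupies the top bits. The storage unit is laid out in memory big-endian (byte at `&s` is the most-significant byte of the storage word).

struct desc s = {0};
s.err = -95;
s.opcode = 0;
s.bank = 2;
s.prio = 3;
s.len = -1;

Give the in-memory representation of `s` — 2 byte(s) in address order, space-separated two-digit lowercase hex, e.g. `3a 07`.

[8+:8] err=-95 & 0xff = 0xa1; word=0xa100
[7+:1] opcode=0 & 0x1 = 0x0; word=0xa100
[4+:3] bank=2 & 0x7 = 0x2; word=0xa120
[2+:2] prio=3 & 0x3 = 0x3; word=0xa12c
[0+:2] len=-1 & 0x3 = 0x3; word=0xa12f
word = 0xa12f → big-endian bytes:
  [0]=0xa1  [1]=0x2f

a1 2f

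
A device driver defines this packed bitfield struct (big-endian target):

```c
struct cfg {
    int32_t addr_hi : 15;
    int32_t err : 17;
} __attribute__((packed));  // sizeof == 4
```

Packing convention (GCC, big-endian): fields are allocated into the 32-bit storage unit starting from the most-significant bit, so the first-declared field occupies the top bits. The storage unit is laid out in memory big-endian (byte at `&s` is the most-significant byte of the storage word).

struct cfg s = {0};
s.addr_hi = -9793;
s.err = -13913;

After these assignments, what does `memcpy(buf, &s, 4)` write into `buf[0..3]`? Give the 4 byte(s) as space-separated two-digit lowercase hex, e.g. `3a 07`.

addr_hi:15 = -9793 → 0x59bf << 17 → word 0xb37e0000
err:17 = -13913 → 0x1c9a7 << 0 → word 0xb37fc9a7
word = 0xb37fc9a7 → big-endian bytes:
  [0]=0xb3  [1]=0x7f  [2]=0xc9  [3]=0xa7

b3 7f c9 a7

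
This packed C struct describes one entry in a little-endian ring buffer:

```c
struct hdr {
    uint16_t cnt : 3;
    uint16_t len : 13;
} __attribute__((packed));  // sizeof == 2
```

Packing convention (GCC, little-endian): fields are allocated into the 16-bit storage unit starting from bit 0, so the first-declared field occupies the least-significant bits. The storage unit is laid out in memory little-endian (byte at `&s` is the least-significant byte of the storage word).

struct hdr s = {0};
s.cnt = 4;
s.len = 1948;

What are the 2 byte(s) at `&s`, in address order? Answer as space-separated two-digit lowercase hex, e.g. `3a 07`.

[0+:3] cnt=4 & 0x7 = 0x4; word=0x0004
[3+:13] len=1948 & 0x1fff = 0x79c; word=0x3ce4
word = 0x3ce4 → little-endian bytes:
  [0]=0xe4  [1]=0x3c

e4 3c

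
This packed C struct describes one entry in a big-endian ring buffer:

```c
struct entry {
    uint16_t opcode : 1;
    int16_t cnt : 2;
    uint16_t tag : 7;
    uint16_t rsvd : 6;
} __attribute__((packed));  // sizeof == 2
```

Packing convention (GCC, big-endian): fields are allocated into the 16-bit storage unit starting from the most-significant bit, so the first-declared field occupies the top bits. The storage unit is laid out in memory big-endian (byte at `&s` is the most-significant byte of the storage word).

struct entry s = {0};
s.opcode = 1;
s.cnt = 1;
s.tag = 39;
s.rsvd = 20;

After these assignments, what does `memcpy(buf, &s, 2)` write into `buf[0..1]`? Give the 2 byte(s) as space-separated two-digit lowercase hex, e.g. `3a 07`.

opcode:1 = 1 → 0x1 << 15 → word 0x8000
cnt:2 = 1 → 0x1 << 13 → word 0xa000
tag:7 = 39 → 0x27 << 6 → word 0xa9c0
rsvd:6 = 20 → 0x14 << 0 → word 0xa9d4
word = 0xa9d4 → big-endian bytes:
  [0]=0xa9  [1]=0xd4

a9 d4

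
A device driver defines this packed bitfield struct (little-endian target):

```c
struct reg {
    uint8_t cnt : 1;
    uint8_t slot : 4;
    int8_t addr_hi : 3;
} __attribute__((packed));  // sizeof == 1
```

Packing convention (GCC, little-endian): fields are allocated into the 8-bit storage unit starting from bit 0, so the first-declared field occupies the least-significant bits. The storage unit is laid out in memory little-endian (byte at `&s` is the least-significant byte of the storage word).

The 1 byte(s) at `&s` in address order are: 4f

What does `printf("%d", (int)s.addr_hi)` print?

2

[0]=0x4f (little-endian) → word 0x4f
cnt [0+:1] = (word>>0) & 0x1 = 1
slot [1+:4] = (word>>1) & 0xf = 7
addr_hi [5+:3] = (word>>5) & 0x7 = 2  ←
addr_hi signed 3b, MSB=0: value = 2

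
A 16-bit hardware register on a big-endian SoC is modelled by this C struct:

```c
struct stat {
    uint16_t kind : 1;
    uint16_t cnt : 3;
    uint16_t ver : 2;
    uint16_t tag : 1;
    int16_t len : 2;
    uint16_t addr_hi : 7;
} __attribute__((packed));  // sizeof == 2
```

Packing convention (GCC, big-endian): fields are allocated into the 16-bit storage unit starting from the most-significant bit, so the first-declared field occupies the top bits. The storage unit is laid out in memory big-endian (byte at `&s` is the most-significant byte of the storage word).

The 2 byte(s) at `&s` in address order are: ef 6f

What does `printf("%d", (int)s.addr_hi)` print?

[0]=0xef [1]=0x6f (big-endian) → word 0xef6f
kind [15+:1] = (word>>15) & 0x1 = 1
cnt [12+:3] = (word>>12) & 0x7 = 6
ver [10+:2] = (word>>10) & 0x3 = 3
tag [9+:1] = (word>>9) & 0x1 = 1
len [7+:2] = (word>>7) & 0x3 = 2
addr_hi [0+:7] = (word>>0) & 0x7f = 111  ←

111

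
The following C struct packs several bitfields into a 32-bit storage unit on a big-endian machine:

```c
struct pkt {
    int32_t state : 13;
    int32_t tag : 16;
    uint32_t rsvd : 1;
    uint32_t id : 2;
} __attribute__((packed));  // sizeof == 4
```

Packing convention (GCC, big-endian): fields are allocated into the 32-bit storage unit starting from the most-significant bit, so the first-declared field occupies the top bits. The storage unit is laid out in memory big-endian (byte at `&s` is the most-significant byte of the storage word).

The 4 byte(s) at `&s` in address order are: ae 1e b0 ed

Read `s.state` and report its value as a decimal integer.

[0]=0xae [1]=0x1e [2]=0xb0 [3]=0xed (big-endian) → word 0xae1eb0ed
state [19+:13] = (word>>19) & 0x1fff = 5571  ←
tag [3+:16] = (word>>3) & 0xffff = 54813
rsvd [2+:1] = (word>>2) & 0x1 = 1
id [0+:2] = (word>>0) & 0x3 = 1
state signed 13b, MSB=1: 5571 - 8192 = -2621

-2621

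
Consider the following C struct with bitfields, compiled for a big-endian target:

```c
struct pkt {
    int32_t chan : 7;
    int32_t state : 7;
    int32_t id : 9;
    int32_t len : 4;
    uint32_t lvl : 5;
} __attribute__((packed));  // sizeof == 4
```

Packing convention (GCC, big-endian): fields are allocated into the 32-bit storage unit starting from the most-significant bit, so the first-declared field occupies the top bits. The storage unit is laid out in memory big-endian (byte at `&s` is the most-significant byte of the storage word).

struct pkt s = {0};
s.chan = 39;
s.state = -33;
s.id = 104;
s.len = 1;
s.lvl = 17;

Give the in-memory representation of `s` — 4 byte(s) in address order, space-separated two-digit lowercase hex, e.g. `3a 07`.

4f 7c d0 31

chan:7 = 39 → 0x27 << 25 → word 0x4e000000
state:7 = -33 → 0x5f << 18 → word 0x4f7c0000
id:9 = 104 → 0x68 << 9 → word 0x4f7cd000
len:4 = 1 → 0x1 << 5 → word 0x4f7cd020
lvl:5 = 17 → 0x11 << 0 → word 0x4f7cd031
word = 0x4f7cd031 → big-endian bytes:
  [0]=0x4f  [1]=0x7c  [2]=0xd0  [3]=0x31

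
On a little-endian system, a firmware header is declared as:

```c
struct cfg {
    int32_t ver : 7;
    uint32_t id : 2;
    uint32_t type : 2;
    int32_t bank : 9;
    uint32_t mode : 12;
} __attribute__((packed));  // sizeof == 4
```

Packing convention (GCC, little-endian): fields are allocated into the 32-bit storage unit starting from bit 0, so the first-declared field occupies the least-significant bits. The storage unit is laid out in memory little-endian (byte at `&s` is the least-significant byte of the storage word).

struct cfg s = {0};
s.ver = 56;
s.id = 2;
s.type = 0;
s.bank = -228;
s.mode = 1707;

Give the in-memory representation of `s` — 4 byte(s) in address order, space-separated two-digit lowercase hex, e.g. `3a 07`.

[0+:7] ver=56 & 0x7f = 0x38; word=0x00000038
[7+:2] id=2 & 0x3 = 0x2; word=0x00000138
[9+:2] type=0 & 0x3 = 0x0; word=0x00000138
[11+:9] bank=-228 & 0x1ff = 0x11c; word=0x0008e138
[20+:12] mode=1707 & 0xfff = 0x6ab; word=0x6ab8e138
word = 0x6ab8e138 → little-endian bytes:
  [0]=0x38  [1]=0xe1  [2]=0xb8  [3]=0x6a

38 e1 b8 6a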